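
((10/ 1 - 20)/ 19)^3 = -1000/6859 = -0.15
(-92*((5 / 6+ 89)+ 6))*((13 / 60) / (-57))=34385/1026 = 33.51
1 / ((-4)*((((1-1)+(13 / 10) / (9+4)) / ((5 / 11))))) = -25/22 = -1.14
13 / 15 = 0.87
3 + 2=5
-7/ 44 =-0.16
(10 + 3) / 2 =13/2 = 6.50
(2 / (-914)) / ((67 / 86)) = -86/30619 = 0.00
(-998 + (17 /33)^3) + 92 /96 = -286606187/287496 = -996.90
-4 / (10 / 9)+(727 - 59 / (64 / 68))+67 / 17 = 903929/1360 = 664.65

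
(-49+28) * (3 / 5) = -63/5 = -12.60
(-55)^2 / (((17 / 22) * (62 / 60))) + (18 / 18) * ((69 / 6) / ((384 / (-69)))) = 510825217/134912 = 3786.36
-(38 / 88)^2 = -0.19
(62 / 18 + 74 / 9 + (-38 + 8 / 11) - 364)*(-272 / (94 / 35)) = 39457.98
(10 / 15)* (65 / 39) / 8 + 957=34457/36 = 957.14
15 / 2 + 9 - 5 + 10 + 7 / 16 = 351/16 = 21.94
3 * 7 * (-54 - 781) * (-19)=333165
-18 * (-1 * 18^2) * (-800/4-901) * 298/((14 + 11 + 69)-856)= 318911256/127 = 2511112.25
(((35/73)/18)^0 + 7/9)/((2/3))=8/3 = 2.67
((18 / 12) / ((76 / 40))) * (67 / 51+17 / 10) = 2.38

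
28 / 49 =4/7 = 0.57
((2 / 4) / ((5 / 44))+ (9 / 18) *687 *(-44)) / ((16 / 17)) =-321079/20 = -16053.95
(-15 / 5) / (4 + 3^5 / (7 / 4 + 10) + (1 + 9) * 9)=-141/5390 = -0.03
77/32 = 2.41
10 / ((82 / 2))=0.24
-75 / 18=-25/6 = -4.17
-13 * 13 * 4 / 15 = -676/15 = -45.07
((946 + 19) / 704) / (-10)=-193/1408 = -0.14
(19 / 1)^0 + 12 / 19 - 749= -747.37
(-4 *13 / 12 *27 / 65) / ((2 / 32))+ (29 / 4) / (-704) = -405649/14080 = -28.81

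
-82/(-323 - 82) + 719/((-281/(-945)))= 275202317/113805 = 2418.19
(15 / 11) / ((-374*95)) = -3/78166 = 0.00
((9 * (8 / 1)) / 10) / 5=1.44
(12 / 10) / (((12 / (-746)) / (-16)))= 5968/5 = 1193.60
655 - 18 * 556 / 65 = 32567/65 = 501.03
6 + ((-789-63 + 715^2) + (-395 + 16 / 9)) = 4589872/9 = 509985.78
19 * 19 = 361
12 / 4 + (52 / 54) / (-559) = 3481/1161 = 3.00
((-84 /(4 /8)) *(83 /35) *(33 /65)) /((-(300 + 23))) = 65736/104975 = 0.63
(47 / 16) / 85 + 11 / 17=927/1360 = 0.68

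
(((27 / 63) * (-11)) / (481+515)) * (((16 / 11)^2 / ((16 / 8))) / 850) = -16/2716175 = 0.00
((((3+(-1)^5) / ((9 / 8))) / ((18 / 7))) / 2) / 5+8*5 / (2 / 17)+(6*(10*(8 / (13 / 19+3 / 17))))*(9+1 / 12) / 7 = 419186044/394065 = 1063.75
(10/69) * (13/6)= 65/207 = 0.31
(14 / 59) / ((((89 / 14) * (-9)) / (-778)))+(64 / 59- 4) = 14716/47259 = 0.31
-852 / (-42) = 142/7 = 20.29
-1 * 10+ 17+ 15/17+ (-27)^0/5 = 687/85 = 8.08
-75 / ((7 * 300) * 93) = -1/2604 = 0.00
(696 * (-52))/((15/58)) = -139942.40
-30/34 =-15/17 = -0.88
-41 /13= -3.15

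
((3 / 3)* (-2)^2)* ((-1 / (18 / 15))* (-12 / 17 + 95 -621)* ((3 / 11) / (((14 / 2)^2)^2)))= 8140/40817 = 0.20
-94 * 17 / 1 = -1598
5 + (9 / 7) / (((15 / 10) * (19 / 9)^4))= 5.04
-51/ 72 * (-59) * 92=23069/6 = 3844.83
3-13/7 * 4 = -31/7 = -4.43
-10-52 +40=-22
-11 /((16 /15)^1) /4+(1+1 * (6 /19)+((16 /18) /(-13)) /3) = -548513/426816 = -1.29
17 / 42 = 0.40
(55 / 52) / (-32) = -55/1664 = -0.03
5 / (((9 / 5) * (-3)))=-25/27 = -0.93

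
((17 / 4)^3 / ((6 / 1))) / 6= 2.13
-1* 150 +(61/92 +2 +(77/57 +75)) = -372251/5244 = -70.99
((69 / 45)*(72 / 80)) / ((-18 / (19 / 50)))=-437/15000 = -0.03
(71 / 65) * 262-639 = -22933/65 = -352.82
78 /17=4.59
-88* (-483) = 42504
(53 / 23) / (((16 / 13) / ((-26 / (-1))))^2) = 1513733/1472 = 1028.35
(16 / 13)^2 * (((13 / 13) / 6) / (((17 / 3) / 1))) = 128/2873 = 0.04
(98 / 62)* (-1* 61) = -2989/31 = -96.42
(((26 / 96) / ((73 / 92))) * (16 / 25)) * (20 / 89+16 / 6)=923312/1461825 = 0.63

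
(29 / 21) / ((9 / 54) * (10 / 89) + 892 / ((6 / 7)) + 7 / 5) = 12905/9738288 = 0.00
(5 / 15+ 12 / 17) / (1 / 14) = 742/51 = 14.55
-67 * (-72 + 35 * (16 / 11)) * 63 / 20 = 244818/55 = 4451.24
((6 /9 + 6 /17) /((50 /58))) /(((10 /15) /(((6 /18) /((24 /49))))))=18473/15300 = 1.21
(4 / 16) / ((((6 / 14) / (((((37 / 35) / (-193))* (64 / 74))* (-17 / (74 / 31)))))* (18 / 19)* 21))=20026/20244735 = 0.00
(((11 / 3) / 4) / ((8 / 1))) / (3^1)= 11/288 = 0.04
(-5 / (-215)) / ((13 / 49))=49/559 = 0.09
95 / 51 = 1.86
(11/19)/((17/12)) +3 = 1101/323 = 3.41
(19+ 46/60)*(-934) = -276931/15 = -18462.07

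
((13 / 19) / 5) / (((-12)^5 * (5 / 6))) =-13/19699200 = 0.00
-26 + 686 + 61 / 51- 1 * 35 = 31936/51 = 626.20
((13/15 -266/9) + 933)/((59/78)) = 1058044/885 = 1195.53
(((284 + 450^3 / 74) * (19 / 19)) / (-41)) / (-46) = 22786504/34891 = 653.08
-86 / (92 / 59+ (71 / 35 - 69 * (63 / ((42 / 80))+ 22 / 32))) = 2841440/275019991 = 0.01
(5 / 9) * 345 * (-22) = -12650/3 = -4216.67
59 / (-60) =-59/60 = -0.98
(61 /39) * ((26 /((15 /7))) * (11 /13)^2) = 103334/7605 = 13.59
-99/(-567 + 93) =33/158 = 0.21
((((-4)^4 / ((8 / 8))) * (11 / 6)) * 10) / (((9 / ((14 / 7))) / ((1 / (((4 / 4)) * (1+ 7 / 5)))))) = 35200/81 = 434.57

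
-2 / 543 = -2/543 = 0.00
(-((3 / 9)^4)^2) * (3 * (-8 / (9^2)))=8/177147 = 0.00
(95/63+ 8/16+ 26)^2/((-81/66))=-136992251/214326 = -639.18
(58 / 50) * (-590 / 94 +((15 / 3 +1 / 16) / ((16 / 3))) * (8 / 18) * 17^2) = 10087969/75200 = 134.15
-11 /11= -1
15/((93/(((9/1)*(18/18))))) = 45/31 = 1.45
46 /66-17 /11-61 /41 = -3161/1353 = -2.34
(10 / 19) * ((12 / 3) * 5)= 10.53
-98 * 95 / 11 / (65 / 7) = -13034/143 = -91.15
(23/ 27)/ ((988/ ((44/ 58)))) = 253/386802 = 0.00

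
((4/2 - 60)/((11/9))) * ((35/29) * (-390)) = 245700/11 = 22336.36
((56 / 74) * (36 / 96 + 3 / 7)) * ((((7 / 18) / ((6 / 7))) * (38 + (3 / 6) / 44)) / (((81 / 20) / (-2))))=-1365875/263736 = -5.18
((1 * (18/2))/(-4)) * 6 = -27/2 = -13.50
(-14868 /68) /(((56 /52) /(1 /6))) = -2301/68 = -33.84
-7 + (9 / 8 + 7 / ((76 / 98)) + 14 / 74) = 18787/5624 = 3.34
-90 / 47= -1.91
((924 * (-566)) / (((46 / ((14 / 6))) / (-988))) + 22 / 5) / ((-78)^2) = 4307.99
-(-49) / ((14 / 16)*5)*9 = 504/5 = 100.80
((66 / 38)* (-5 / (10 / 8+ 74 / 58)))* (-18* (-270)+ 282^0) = -93039540/5567 = -16712.69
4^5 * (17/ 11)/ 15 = 17408/165 = 105.50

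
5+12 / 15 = 29/5 = 5.80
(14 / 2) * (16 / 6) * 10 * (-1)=-560/3 = -186.67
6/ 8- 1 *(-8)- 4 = 19/4 = 4.75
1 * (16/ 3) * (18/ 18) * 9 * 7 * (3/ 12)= 84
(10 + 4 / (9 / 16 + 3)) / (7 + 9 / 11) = 3487/2451 = 1.42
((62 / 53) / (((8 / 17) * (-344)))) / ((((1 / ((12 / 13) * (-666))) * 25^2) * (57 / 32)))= 1403928/351820625 = 0.00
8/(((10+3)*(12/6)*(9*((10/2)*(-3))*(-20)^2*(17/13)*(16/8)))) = -1/459000 = 0.00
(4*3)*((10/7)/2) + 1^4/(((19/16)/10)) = 16.99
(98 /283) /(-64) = -49/9056 = -0.01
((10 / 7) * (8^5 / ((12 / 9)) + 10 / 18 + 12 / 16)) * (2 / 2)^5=4423915/126 = 35110.44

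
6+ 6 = 12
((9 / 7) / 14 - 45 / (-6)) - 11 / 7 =295/49 = 6.02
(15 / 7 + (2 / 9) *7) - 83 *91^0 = -4996/63 = -79.30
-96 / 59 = -1.63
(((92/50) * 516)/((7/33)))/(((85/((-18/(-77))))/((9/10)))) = 5767848/520625 = 11.08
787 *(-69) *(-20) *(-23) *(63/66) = -23843953.64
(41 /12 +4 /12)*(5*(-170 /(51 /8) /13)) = -500/13 = -38.46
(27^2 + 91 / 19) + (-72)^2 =112438/19 = 5917.79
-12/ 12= -1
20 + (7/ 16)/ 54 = 17287/864 = 20.01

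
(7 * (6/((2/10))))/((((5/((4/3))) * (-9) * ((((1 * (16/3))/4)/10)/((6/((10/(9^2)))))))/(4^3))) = -145152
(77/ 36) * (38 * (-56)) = -40964/9 = -4551.56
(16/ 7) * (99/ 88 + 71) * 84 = 13848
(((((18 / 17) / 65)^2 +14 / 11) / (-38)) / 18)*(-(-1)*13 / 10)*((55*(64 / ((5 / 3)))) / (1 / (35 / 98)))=-68391656/37476075 = -1.82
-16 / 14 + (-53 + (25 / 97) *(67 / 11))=-392668/7469 = -52.57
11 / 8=1.38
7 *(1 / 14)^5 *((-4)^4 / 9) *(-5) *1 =-40/21609 = 0.00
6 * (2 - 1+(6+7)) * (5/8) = 105/2 = 52.50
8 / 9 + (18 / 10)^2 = 929/225 = 4.13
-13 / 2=-6.50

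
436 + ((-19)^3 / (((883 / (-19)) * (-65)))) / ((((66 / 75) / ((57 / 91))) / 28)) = 390.75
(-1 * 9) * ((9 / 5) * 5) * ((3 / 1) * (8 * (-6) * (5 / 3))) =19440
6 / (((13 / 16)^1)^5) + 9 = 9633093/371293 = 25.94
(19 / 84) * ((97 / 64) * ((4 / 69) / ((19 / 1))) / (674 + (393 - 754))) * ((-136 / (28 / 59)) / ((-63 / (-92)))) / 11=-97291/765254952 = 0.00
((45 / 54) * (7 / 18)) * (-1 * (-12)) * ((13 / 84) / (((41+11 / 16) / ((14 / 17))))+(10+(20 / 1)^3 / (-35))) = -260226410/306153 = -849.99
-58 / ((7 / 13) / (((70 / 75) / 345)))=-1508/5175 = -0.29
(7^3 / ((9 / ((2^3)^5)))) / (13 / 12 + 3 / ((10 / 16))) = 224788480/1059 = 212264.85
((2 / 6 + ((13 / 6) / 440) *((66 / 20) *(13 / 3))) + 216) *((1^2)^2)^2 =173123/800 = 216.40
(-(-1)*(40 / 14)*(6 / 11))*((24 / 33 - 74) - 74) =-194400/847 = -229.52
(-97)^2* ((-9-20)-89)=-1110262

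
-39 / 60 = -13/20 = -0.65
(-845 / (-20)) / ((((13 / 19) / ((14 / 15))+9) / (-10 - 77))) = -651833/1726 = -377.66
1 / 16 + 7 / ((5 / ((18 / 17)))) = 1.54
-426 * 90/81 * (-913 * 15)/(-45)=-1296460/9 = -144051.11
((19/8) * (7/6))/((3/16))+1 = 142/9 = 15.78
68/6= 34/3 = 11.33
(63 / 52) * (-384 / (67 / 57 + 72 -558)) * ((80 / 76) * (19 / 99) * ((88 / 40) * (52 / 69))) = 204288/635605 = 0.32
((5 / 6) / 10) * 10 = 0.83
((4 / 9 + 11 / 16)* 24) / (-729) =-163/4374 = -0.04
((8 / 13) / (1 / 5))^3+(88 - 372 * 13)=-10367356/2197 = -4718.87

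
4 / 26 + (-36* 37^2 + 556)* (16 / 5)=-10135414/65 = -155929.45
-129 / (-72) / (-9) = -43/216 = -0.20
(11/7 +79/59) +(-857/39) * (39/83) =-254175/34279 = -7.41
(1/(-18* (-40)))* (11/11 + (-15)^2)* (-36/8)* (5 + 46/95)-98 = -803673/7600 = -105.75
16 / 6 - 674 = -671.33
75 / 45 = 5/3 = 1.67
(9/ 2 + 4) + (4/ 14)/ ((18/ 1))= 1073/126 = 8.52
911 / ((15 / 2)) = 1822/15 = 121.47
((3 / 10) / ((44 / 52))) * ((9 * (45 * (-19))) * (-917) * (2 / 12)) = 18346419/44 = 416964.07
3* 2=6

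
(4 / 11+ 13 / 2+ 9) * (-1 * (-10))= 1745/11 = 158.64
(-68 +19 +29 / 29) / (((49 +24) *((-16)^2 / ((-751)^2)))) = -1692003/1168 = -1448.63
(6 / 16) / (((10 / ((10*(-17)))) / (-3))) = 153/8 = 19.12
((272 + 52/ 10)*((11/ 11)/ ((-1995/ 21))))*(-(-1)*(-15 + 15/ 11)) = 756/19 = 39.79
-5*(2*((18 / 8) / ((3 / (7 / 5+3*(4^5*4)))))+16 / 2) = -92210.50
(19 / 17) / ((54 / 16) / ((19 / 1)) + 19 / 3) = 8664/50473 = 0.17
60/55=12/11 = 1.09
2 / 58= 1/29 = 0.03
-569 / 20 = -28.45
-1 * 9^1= -9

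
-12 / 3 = -4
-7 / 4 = -1.75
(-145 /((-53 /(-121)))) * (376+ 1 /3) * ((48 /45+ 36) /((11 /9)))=-200243956/53 = -3778187.85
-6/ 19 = -0.32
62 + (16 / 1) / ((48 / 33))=73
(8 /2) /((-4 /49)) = -49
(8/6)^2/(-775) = -16/6975 = 0.00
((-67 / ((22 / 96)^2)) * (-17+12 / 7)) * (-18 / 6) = -49552128/847 = -58503.10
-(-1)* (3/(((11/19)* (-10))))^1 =-57/110 = -0.52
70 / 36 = 35/18 = 1.94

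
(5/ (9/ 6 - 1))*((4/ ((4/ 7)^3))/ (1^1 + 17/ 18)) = 110.25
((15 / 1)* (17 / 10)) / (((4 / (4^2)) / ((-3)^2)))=918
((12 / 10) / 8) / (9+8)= 3/340 = 0.01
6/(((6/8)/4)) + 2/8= 129/4 = 32.25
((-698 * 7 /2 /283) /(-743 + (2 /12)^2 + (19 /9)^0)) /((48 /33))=241857/30236852 = 0.01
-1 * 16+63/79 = -1201/79 = -15.20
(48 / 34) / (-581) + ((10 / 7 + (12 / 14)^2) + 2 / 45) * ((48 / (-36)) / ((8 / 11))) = -37800794/9333765 = -4.05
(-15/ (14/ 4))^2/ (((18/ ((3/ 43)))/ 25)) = 3750/2107 = 1.78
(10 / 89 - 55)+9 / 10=-48049/890 = -53.99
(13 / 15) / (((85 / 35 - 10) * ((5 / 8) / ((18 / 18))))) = -728/3975 = -0.18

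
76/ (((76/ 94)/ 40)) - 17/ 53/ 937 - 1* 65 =183497378/49661 = 3695.00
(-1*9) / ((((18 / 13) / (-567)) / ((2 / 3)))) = 2457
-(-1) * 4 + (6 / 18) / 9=109/27 = 4.04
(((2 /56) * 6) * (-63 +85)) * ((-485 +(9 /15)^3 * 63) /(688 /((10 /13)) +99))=-1944492/869225 = -2.24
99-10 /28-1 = 1367/14 = 97.64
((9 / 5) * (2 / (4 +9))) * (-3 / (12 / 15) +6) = 81/130 = 0.62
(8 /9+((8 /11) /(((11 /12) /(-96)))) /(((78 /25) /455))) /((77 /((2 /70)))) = -12095032/2934855 = -4.12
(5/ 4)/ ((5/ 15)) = 15/4 = 3.75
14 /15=0.93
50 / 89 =0.56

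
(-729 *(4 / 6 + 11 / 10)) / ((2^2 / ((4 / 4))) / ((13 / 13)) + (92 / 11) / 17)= -802791/2800 = -286.71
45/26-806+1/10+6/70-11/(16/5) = -5878753/7280 = -807.52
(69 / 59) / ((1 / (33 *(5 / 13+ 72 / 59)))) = 2802987/45253 = 61.94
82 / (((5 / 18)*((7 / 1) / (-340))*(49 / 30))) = -3011040/343 = -8778.54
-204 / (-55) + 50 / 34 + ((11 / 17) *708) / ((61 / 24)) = 10575583/57035 = 185.42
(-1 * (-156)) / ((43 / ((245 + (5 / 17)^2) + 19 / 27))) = 99730852/111843 = 891.70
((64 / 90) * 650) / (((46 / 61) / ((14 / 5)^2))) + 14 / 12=9949807/2070 = 4806.67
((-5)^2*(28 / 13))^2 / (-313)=-490000/52897 = -9.26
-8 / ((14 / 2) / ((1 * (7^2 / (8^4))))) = -7/512 = -0.01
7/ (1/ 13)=91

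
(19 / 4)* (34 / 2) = 323/4 = 80.75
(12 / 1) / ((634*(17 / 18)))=108/5389 = 0.02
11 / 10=1.10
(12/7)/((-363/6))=-24/847 = -0.03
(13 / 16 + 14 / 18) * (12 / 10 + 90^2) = 12883.16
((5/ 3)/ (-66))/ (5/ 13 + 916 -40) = -65/2255814 = 0.00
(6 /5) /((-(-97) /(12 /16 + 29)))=357/970 = 0.37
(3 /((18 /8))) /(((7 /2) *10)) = 4/105 = 0.04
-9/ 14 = -0.64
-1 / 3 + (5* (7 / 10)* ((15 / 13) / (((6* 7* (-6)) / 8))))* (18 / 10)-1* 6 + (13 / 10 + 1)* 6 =1411/195 = 7.24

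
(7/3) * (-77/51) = -539/153 = -3.52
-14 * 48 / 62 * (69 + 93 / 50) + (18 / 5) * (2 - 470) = -1900944/775 = -2452.83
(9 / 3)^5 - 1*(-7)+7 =257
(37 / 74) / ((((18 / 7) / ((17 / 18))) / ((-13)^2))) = 20111/648 = 31.04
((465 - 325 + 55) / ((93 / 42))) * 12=1056.77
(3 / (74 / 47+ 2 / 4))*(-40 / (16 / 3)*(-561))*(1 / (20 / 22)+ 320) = 19537947/10 = 1953794.70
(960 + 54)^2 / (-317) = -1028196/317 = -3243.52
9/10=0.90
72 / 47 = 1.53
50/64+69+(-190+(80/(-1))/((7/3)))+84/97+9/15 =-16626101/108640 = -153.04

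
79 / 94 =0.84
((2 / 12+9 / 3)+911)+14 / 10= 27467/30 = 915.57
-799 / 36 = -22.19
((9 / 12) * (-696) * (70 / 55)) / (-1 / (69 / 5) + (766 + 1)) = -252126/291049 = -0.87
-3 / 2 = -1.50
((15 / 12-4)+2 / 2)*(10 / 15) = -7/6 = -1.17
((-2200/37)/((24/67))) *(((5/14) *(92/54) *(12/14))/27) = -4237750/1321677 = -3.21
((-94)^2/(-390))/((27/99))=-48598/585 = -83.07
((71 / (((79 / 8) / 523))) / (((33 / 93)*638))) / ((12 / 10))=11511230/831633 = 13.84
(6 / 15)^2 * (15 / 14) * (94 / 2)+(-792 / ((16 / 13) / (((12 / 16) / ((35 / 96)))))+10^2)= -8510/7 = -1215.71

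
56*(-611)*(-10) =342160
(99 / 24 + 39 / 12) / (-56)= -0.13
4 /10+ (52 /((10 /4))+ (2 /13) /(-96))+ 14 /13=69499/3120 = 22.28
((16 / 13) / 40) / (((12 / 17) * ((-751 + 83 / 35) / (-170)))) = 10115/1021878 = 0.01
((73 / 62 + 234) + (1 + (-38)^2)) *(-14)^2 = 329314.77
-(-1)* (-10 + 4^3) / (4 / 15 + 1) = 810/19 = 42.63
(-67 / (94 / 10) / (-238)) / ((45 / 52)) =1742/50337 = 0.03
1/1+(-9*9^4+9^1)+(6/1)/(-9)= -177119/3 = -59039.67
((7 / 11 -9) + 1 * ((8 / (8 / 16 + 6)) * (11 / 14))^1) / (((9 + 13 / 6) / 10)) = -444240/67067 = -6.62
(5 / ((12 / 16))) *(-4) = -80/3 = -26.67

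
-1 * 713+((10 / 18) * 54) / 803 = -572509/803 = -712.96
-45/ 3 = -15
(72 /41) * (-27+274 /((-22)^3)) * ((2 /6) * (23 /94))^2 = -76115165/241094678 = -0.32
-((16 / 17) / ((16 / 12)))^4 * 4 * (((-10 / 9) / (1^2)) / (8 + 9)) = 92160/1419857 = 0.06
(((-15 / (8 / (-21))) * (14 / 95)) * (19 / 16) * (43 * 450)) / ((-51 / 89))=-232680.19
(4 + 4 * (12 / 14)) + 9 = 115/7 = 16.43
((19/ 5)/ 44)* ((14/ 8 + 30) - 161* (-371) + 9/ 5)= 22710529/4400 = 5161.48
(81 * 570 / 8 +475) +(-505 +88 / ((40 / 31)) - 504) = 106109/20 = 5305.45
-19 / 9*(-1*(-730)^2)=10125100/9 = 1125011.11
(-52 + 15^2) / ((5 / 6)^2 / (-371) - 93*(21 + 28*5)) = -2310588/199979413 = -0.01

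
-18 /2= -9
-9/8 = -1.12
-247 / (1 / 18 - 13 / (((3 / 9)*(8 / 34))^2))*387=13764816/304309 = 45.23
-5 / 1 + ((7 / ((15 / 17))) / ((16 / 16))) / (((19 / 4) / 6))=477/95 = 5.02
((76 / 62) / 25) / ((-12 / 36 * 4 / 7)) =-399/1550 = -0.26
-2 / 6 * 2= -2/3 = -0.67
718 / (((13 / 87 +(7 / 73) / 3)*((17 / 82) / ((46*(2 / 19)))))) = 716682829/7752 = 92451.35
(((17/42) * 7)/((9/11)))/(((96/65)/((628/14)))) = 1908335/18144 = 105.18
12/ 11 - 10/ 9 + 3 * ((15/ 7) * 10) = 44536/693 = 64.27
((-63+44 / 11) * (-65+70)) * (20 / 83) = -5900/83 = -71.08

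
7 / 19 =0.37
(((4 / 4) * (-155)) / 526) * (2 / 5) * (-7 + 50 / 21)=3007/5523 = 0.54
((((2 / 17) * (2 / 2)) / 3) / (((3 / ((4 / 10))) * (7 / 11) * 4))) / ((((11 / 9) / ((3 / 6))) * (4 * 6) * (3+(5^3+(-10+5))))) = 1/3512880 = 0.00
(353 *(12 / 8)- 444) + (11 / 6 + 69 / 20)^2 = 408289/3600 = 113.41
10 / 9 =1.11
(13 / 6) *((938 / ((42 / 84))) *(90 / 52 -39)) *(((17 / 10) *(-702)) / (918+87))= 4497129/25 = 179885.16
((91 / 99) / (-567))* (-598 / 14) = 3887/56133 = 0.07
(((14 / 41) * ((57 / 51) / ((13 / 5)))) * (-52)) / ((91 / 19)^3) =-5212840/75034141 = -0.07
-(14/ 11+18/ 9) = -36/11 = -3.27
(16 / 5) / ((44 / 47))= 188/55 = 3.42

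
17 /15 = 1.13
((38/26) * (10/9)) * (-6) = -380/39 = -9.74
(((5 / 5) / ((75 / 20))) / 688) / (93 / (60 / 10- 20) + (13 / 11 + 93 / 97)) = -7469/86758950 = 0.00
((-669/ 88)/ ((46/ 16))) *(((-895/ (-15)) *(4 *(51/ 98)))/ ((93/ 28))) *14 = -10857424/7843 = -1384.35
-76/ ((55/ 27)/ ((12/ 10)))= -44.77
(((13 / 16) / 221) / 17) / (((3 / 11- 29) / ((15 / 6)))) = -55/2922368 = 0.00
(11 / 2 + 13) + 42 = 121/2 = 60.50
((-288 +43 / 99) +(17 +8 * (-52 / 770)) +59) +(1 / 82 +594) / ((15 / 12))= 37377847/142065 = 263.10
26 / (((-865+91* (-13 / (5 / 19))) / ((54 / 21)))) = -130/10423 = -0.01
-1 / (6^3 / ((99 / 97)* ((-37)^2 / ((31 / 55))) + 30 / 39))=-96934735/8443656 = -11.48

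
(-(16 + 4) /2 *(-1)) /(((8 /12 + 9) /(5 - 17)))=-360/29 = -12.41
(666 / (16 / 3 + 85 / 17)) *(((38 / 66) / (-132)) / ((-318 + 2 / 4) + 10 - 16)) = 2109/2426897 = 0.00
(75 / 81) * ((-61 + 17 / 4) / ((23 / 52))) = -73775/621 = -118.80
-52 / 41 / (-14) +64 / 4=4618/287 = 16.09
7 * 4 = 28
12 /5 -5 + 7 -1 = 17/5 = 3.40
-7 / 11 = -0.64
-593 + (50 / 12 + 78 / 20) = -8774/15 = -584.93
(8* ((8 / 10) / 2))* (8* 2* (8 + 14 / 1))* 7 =39424/5 = 7884.80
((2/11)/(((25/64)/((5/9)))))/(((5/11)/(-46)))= -5888/225 = -26.17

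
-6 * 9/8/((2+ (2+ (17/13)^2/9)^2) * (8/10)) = -312314535/251559088 = -1.24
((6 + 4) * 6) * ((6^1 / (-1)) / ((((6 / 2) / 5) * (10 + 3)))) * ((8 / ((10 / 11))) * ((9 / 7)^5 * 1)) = -1426.96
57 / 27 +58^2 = 3366.11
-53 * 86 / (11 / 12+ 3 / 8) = -109392/31 = -3528.77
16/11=1.45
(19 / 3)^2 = 361/9 = 40.11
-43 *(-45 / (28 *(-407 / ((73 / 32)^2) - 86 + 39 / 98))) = -14436261/34219298 = -0.42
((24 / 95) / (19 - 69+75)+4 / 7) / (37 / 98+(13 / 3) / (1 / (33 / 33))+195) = 406056/139448125 = 0.00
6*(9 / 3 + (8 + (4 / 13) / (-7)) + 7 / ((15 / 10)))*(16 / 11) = 136480/1001 = 136.34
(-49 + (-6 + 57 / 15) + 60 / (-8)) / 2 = -587/20 = -29.35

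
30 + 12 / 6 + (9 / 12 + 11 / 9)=1223/36 = 33.97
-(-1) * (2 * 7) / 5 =2.80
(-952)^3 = -862801408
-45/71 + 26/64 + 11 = 24475/2272 = 10.77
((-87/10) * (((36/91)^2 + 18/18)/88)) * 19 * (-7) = 15830781/1041040 = 15.21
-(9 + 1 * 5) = -14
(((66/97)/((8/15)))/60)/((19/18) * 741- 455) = 99/1523288 = 0.00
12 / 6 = 2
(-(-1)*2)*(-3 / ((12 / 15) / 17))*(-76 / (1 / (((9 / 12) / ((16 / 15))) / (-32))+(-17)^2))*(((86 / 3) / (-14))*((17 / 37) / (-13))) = 106250850/36892219 = 2.88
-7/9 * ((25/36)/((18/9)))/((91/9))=-25/936 = -0.03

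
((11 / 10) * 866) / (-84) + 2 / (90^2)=-642991/56700 = -11.34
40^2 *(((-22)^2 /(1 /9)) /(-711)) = -774400/79 = -9802.53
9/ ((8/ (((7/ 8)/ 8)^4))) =21609/134217728 = 0.00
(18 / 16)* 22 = 99/4 = 24.75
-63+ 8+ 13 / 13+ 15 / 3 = -49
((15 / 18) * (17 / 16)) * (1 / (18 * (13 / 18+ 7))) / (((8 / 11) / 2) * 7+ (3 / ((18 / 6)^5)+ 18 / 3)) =5049/6783200 = 0.00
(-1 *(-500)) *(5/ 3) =2500/3 = 833.33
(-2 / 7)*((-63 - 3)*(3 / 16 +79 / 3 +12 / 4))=15587/28 = 556.68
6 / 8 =0.75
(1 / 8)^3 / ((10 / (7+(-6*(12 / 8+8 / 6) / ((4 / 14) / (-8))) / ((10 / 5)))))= 49/1024 = 0.05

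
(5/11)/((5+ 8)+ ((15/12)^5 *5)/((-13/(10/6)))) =199680/4851473 = 0.04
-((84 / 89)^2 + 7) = -62503/7921 = -7.89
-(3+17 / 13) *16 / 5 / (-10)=448/325 = 1.38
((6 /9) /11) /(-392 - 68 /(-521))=-521/3368706 = 0.00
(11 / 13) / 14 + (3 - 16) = -2355/182 = -12.94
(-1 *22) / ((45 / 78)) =-572/15 = -38.13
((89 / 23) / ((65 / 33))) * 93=273141/1495 = 182.70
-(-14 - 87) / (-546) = -101/546 = -0.18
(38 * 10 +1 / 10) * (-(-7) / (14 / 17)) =64617/20 = 3230.85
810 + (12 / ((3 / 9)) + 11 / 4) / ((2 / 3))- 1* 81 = 6297/8 = 787.12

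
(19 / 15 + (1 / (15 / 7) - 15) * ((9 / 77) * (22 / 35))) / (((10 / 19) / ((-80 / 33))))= -111112/121275 = -0.92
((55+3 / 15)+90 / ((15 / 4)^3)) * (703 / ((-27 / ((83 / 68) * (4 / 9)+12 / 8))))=-37505050/12393 = -3026.31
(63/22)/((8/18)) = 567/88 = 6.44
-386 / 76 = -193/38 = -5.08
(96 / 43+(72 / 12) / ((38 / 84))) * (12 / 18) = 10.33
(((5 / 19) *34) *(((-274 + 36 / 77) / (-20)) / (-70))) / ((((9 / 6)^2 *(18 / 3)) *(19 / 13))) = -2327351/26268165 = -0.09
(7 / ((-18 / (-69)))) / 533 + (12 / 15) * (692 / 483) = 3080293/2574390 = 1.20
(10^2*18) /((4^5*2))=225/256 = 0.88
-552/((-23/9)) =216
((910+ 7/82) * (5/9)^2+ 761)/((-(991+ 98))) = -6920237/7233138 = -0.96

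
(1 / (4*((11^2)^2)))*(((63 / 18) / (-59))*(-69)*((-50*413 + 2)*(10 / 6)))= -2077705/863819 = -2.41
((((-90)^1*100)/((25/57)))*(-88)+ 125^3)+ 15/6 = 3758887.50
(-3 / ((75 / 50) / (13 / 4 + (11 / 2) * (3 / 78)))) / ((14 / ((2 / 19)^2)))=-180/32851 = -0.01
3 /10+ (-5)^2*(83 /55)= 4183/110 = 38.03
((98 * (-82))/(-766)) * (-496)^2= 2580919.81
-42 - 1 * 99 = -141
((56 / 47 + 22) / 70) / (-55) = -0.01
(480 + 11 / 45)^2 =467035321/2025 = 230634.73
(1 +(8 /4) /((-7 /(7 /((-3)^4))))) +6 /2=322/81 = 3.98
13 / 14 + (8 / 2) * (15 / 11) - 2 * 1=4.38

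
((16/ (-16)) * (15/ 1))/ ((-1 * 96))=5/32 = 0.16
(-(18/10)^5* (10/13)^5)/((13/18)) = -7.05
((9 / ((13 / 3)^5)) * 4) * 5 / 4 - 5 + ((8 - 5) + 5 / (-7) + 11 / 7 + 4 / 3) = 1714807/7797153 = 0.22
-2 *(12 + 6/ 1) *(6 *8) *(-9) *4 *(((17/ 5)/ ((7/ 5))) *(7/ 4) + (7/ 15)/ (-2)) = 1249344/5 = 249868.80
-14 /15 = -0.93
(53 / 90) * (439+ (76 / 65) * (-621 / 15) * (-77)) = 71764067/29250 = 2453.47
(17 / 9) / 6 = 17/54 = 0.31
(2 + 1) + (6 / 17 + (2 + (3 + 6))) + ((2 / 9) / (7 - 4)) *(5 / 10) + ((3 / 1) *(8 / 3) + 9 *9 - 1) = 46997/459 = 102.39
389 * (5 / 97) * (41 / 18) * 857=68341465/1746 = 39141.73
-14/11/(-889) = 2/1397 = 0.00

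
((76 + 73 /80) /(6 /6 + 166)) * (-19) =-116907/13360 = -8.75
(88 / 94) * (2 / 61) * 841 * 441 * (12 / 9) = 43516704/2867 = 15178.48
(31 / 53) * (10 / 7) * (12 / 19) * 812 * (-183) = -78968160/1007 = -78419.23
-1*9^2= -81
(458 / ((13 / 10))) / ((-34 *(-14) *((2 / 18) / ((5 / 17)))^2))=2318625/447083 = 5.19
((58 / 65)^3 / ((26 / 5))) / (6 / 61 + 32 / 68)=50582786/210637375 = 0.24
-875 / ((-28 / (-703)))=-87875/4 = -21968.75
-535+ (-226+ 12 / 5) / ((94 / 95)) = -35766/47 = -760.98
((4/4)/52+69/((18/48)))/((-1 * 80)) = -9569/4160 = -2.30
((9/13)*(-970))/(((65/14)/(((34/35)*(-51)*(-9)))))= -54496152/845 = -64492.49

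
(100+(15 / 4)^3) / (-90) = -1.70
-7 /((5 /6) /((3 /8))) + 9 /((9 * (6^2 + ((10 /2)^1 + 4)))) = -563/180 = -3.13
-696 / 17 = -40.94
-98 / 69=-1.42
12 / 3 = 4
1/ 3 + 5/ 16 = 31/48 = 0.65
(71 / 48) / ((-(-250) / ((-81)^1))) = -0.48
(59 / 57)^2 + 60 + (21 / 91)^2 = 61.12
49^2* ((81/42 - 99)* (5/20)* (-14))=3262959/4 = 815739.75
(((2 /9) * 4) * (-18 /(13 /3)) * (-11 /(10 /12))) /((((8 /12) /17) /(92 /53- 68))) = -283713408/3445 = -82355.13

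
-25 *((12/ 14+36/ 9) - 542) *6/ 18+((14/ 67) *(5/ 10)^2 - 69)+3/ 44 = 272847803/61908 = 4407.31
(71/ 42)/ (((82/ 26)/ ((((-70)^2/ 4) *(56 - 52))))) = 323050/123 = 2626.42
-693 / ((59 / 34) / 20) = -471240/59 = -7987.12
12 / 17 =0.71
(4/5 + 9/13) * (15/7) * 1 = 291/91 = 3.20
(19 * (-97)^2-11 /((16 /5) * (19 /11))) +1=178770.01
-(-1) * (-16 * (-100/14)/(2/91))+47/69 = 358847/69 = 5200.68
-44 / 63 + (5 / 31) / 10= -2665/3906 = -0.68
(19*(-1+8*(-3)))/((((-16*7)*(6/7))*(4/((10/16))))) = 0.77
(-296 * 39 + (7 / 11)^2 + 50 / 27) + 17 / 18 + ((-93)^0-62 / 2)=-75603599/6534 = -11570.80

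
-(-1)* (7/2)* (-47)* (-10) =1645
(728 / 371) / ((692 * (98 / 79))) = 1027/449281 = 0.00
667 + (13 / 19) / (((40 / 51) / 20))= 26009/38 = 684.45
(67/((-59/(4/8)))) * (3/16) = -201/1888 = -0.11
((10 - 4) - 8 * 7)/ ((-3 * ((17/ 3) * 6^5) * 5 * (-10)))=-1/132192 = 0.00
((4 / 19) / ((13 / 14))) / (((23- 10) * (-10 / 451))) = -12628/16055 = -0.79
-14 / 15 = -0.93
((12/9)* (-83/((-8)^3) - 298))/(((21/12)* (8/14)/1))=-50831/128 = -397.12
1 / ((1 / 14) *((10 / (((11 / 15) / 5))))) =77/375 = 0.21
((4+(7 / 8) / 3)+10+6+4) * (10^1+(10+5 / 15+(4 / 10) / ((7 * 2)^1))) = 623227/1260 = 494.62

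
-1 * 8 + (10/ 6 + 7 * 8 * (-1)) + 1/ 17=-62.27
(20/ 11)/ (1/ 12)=240/11 = 21.82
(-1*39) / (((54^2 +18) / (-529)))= 6877/978 = 7.03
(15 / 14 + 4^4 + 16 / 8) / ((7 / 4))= 7254/49 = 148.04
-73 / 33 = -2.21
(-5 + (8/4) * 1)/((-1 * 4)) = 3/4 = 0.75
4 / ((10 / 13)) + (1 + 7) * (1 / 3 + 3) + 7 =583/15 = 38.87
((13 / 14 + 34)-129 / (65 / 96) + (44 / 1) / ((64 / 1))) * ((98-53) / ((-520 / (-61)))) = -619119927/757120 = -817.73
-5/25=-1/5 = -0.20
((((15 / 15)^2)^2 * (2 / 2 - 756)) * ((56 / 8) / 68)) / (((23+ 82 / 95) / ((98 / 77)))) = -3514525/847858 = -4.15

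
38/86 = 19/43 = 0.44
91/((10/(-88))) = -4004/5 = -800.80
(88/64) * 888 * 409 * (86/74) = 580371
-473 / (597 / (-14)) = 6622/597 = 11.09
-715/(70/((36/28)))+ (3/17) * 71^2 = 1460175/1666 = 876.46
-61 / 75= -0.81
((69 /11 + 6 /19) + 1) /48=793/5016 = 0.16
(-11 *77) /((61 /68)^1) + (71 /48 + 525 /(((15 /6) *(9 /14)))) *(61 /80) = -162559169/234240 = -693.99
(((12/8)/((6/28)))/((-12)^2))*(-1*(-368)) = 161/9 = 17.89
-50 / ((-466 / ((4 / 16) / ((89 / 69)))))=1725/82948 = 0.02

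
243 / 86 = 2.83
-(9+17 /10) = -107/10 = -10.70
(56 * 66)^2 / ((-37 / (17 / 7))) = -33175296/37 = -896629.62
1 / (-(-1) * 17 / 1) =1/17 = 0.06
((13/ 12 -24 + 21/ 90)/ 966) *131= -3.08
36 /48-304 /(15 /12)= -4849/20 = -242.45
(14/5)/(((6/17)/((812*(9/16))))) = 72471/20 = 3623.55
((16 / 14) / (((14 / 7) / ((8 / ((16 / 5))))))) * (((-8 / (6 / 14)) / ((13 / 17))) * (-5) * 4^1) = 27200/39 = 697.44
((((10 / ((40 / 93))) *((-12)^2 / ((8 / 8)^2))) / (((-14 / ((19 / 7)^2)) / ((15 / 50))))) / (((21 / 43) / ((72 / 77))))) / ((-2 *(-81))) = -5774556/924385 = -6.25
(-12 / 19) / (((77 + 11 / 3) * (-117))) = 2/29887 = 0.00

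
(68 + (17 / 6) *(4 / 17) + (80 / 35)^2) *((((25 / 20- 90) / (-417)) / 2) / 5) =1.57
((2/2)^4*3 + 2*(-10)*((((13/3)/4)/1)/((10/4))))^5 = -5843.03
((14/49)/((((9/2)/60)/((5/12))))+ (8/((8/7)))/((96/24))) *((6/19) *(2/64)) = 841/25536 = 0.03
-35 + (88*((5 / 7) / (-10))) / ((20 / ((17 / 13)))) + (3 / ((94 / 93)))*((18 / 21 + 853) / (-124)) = -1364951/24440 = -55.85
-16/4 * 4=-16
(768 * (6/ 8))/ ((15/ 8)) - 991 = -3419/5 = -683.80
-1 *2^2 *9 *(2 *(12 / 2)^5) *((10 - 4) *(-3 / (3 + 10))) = 10077696/13 = 775207.38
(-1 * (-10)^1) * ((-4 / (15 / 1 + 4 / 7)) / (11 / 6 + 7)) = -1680/5777 = -0.29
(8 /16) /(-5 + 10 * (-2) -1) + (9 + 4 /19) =9081/988 = 9.19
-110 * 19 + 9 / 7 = -14621/7 = -2088.71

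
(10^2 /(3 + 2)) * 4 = 80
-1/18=-0.06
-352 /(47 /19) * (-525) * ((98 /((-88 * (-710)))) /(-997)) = -391020/3326989 = -0.12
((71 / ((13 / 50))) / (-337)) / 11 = -3550/48191 = -0.07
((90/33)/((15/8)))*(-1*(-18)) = 288/11 = 26.18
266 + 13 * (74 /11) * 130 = 127986/11 = 11635.09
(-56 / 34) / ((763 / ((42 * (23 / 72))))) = -161/5559 = -0.03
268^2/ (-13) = -5524.92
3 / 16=0.19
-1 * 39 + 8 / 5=-187/5 = -37.40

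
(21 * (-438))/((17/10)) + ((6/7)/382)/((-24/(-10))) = -491908955/90916 = -5410.59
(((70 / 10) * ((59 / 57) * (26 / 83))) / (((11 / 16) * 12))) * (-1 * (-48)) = 687232/52041 = 13.21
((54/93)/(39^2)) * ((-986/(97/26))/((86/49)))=-96628/1680913 = -0.06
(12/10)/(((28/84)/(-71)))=-255.60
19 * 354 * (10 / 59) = 1140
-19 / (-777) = 19/777 = 0.02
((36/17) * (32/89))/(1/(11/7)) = 12672/10591 = 1.20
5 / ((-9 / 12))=-20/3 = -6.67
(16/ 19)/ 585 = 16/11115 = 0.00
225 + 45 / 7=1620/7 = 231.43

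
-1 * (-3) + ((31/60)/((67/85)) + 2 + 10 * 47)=382427/804 = 475.66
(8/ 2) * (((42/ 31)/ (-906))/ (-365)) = 28/1708565 = 0.00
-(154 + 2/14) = -1079/7 = -154.14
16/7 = 2.29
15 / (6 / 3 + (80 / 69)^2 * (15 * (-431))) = -23805/13788826 = 0.00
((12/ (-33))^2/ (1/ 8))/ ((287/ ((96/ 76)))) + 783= 516636651/659813 = 783.00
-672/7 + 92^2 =8368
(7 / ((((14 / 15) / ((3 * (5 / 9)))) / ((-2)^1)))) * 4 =-100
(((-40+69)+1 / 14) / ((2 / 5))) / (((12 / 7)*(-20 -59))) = -2035/3792 = -0.54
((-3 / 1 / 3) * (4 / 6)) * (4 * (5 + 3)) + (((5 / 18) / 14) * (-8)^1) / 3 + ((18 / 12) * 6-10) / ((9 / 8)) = -4210/189 = -22.28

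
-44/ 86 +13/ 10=0.79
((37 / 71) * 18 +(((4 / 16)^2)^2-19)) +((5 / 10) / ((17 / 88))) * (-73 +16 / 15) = -907491911/4634880 = -195.80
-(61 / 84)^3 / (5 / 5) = -226981/592704 = -0.38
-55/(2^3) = -55/8 = -6.88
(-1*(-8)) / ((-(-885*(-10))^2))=-2/19580625 = 0.00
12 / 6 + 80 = 82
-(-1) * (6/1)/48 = 1/8 = 0.12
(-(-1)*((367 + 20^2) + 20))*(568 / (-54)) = -223508/27 = -8278.07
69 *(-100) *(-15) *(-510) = -52785000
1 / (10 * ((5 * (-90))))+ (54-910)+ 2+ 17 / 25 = -3839941/4500 = -853.32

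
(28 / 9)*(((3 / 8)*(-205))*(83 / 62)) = -119105/372 = -320.17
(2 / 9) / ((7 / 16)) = 0.51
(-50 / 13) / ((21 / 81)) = -1350/91 = -14.84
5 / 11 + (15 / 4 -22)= -783/44 = -17.80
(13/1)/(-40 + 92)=1/4 = 0.25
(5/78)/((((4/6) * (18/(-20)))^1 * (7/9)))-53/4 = -13.39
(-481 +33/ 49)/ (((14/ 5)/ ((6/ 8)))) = -128.66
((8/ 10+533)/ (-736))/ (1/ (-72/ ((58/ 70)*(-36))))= -18683/10672 = -1.75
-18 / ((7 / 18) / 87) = -28188/7 = -4026.86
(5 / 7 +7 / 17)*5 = 670/119 = 5.63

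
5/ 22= 0.23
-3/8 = -0.38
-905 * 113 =-102265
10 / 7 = 1.43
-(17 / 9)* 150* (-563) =478550/3 = 159516.67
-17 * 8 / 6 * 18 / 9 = -136/3 = -45.33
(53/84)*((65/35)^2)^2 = 1513733/201684 = 7.51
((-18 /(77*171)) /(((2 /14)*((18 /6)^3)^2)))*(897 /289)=-598/14677443 = 0.00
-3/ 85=-0.04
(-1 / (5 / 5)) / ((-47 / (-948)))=-948/47 = -20.17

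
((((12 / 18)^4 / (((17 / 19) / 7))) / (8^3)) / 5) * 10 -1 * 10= -220187/22032 = -9.99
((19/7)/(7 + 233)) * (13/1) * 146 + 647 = 561511/840 = 668.47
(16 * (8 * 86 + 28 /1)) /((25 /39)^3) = 43491.74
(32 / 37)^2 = 1024/1369 = 0.75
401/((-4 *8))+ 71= 1871/32 = 58.47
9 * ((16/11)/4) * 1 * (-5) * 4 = -720/11 = -65.45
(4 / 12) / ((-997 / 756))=-252/997 = -0.25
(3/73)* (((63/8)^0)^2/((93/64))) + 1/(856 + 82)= 62295/2122694 = 0.03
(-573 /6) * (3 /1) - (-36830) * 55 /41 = 4027807/82 = 49119.60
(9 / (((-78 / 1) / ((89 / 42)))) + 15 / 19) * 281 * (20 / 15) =1059089/5187 = 204.18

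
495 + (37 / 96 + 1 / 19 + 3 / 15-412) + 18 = 926939/9120 = 101.64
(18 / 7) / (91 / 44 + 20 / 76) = 15048/13643 = 1.10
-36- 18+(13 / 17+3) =-854/17 = -50.24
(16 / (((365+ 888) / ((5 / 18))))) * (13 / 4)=130/11277 = 0.01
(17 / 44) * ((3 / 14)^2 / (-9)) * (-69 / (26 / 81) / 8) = 95013/1793792 = 0.05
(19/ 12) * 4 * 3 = 19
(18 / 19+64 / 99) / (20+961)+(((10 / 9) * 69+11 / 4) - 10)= 512379463/7381044 = 69.42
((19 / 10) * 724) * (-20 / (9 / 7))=-192584/9 = -21398.22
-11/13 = -0.85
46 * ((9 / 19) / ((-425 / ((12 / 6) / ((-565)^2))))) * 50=-1656/103109675 = 0.00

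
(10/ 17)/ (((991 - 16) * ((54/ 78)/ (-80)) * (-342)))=16/78489 = 0.00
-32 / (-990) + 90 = 44566/495 = 90.03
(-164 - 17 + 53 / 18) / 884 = -3205/15912 = -0.20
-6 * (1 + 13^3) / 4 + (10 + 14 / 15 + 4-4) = -49291/15 = -3286.07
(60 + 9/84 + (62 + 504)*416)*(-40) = -65944510/7 = -9420644.29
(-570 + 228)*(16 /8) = -684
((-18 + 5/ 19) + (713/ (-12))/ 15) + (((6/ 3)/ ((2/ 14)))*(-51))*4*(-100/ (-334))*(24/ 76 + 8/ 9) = -1051.81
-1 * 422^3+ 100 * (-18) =-75153248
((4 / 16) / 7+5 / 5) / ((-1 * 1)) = -29/28 = -1.04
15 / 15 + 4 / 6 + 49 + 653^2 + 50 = 1279529/3 = 426509.67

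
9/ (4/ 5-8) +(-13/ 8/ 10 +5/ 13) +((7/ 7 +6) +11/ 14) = 6.76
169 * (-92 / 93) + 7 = -14897/93 = -160.18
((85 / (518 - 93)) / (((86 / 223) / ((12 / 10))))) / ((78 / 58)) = 6467/13975 = 0.46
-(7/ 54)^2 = -49/2916 = -0.02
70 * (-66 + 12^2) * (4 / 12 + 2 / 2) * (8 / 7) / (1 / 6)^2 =299520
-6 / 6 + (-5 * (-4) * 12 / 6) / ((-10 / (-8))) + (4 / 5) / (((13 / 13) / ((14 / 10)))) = 32.12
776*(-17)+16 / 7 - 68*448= -305576/7 = -43653.71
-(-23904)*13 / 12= 25896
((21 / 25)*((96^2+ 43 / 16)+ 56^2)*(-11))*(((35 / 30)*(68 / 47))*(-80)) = 724518410/47 = 15415285.32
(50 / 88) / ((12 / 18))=75/88 = 0.85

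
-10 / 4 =-2.50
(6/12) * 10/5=1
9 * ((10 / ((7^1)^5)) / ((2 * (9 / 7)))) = 5/2401 = 0.00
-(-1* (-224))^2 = -50176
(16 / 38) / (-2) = -4/19 = -0.21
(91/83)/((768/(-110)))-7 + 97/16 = -34885/31872 = -1.09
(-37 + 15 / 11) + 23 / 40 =-15427/440 = -35.06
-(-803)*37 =29711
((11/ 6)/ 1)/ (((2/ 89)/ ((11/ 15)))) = 59.83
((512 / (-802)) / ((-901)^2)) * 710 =-181760/325532201 = 0.00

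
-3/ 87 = -1/29 = -0.03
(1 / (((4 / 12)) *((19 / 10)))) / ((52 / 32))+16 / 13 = 544/247 = 2.20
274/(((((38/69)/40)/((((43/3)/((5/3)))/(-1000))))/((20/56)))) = -61.12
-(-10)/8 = 5/4 = 1.25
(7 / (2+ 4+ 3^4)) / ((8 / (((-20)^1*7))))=-245/174 = -1.41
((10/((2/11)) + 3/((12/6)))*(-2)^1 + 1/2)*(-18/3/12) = 225/4 = 56.25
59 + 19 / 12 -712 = -7817/12 = -651.42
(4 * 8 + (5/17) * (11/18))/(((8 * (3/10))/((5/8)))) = 246175/29376 = 8.38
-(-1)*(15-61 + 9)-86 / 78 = -38.10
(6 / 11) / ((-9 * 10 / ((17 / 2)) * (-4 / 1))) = 17/1320 = 0.01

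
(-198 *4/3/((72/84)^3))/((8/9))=-3773/8 = -471.62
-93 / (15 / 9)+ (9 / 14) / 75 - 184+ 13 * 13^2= 685023/350 = 1957.21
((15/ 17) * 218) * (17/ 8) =1635/4 = 408.75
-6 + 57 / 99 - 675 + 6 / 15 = -112204/165 = -680.02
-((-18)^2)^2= -104976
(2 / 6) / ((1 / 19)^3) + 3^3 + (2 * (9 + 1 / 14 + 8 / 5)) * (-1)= 240659/105 = 2291.99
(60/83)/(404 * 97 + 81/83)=12/650537 = 0.00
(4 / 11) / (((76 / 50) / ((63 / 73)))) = 0.21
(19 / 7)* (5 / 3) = 95/21 = 4.52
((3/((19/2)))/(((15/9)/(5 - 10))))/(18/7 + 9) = -14/171 = -0.08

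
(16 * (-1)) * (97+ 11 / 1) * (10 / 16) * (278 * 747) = -224279280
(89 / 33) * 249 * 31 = 228997/11 = 20817.91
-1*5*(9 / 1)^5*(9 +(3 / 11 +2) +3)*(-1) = 46353465/11 = 4213951.36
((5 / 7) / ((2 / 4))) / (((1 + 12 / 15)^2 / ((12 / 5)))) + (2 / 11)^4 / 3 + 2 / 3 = 4773974/2767149 = 1.73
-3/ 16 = -0.19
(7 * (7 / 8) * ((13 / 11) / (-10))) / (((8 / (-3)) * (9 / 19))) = 12103/21120 = 0.57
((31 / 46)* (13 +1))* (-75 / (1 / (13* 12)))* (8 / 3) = -6770400/23 = -294365.22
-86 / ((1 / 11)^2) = -10406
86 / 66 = 43/33 = 1.30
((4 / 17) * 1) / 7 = 4/119 = 0.03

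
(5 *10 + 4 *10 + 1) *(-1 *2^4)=-1456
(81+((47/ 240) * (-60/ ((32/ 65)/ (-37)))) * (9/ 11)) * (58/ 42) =10936509/9856 = 1109.63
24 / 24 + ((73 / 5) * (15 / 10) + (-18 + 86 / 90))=527/90 = 5.86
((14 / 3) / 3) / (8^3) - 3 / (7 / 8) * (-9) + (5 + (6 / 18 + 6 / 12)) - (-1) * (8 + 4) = 785329/16128 = 48.69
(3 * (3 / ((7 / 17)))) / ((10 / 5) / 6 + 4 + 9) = 459/280 = 1.64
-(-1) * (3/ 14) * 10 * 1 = 15/7 = 2.14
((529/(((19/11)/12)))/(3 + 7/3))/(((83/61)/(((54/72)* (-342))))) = -86255037/664 = -129902.16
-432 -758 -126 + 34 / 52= -34199/26 = -1315.35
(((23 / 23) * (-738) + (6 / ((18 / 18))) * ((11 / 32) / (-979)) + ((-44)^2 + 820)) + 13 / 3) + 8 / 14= 60492881/29904 = 2022.90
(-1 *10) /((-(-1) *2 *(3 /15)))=-25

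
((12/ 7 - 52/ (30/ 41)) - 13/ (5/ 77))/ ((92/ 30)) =-28303/322 = -87.90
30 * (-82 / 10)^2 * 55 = 110946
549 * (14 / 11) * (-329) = -2528694/11 = -229881.27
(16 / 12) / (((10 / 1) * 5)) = 2/75 = 0.03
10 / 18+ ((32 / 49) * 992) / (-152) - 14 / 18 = -37574/8379 = -4.48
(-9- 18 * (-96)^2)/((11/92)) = -15262524/11 = -1387502.18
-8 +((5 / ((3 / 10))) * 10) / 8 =77/6 = 12.83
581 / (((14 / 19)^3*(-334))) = -569297/130928 = -4.35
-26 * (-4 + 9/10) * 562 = 226486/5 = 45297.20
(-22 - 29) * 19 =-969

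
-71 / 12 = -5.92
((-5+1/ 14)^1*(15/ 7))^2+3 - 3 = 1071225/9604 = 111.54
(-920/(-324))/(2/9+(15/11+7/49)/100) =442750/36999 = 11.97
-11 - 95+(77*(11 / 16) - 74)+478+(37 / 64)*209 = 30193/64 = 471.77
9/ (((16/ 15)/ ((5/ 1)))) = 675/16 = 42.19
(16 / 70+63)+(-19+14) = 2038/35 = 58.23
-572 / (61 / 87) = -49764/61 = -815.80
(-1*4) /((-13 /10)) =40/13 = 3.08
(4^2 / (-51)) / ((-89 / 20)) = 320/4539 = 0.07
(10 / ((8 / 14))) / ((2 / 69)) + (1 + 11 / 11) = 2423/4 = 605.75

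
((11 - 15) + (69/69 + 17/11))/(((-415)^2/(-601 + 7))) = 864/172225 = 0.01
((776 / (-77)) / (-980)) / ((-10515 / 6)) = -388/66121825 = 0.00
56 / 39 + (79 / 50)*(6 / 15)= 10081/4875 = 2.07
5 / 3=1.67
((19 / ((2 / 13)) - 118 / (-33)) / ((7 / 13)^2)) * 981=463490781/1078 = 429954.34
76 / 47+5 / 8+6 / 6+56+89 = 55739/376 = 148.24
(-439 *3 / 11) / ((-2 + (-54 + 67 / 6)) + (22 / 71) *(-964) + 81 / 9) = 561042/1567643 = 0.36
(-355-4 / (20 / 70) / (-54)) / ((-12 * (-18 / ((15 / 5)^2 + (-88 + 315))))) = -282551/729 = -387.59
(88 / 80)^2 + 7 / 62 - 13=-36199/3100 = -11.68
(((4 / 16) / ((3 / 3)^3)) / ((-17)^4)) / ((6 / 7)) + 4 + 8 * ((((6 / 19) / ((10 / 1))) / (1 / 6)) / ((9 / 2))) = 825856313/190427880 = 4.34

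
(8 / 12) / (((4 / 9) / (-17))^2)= 7803/8 = 975.38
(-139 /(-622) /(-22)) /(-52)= 139/711568 = 0.00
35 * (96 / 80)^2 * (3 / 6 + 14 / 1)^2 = 52983/5 = 10596.60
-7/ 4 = -1.75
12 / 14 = 6/7 = 0.86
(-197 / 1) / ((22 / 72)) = -7092/11 = -644.73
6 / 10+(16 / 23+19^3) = 788934/115 = 6860.30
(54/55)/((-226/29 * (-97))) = 783/602855 = 0.00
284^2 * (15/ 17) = 1209840/17 = 71167.06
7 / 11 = 0.64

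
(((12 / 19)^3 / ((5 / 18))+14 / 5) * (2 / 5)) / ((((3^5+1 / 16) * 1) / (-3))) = -2440896/133373255 = -0.02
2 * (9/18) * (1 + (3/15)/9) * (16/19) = 736/855 = 0.86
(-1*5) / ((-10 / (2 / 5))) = 1/5 = 0.20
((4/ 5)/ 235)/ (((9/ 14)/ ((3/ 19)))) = 56/66975 = 0.00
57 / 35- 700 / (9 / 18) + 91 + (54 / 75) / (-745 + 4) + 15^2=-46785547/43225 = -1082.37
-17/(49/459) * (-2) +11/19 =297053/931 = 319.07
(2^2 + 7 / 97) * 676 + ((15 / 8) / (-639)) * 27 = 151662995/55096 = 2752.70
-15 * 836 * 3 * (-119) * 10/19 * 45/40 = 2650725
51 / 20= 2.55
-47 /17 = -2.76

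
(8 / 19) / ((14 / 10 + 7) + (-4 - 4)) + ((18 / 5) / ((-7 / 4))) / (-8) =1.31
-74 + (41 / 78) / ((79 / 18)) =-75875/1027 = -73.88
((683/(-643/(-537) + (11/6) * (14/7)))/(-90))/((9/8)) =-122257/88155 = -1.39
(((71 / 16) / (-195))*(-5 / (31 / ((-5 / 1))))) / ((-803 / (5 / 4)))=1775/62132928 = 0.00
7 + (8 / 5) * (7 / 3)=161/15 = 10.73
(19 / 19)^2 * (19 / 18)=19/18 = 1.06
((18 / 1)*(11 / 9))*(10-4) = 132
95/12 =7.92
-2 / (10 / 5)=-1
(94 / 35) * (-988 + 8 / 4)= -92684/35 = -2648.11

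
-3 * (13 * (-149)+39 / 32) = 185835/32 = 5807.34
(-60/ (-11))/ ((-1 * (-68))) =15/187 = 0.08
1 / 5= 0.20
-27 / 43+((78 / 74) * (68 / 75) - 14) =-543813/39775 = -13.67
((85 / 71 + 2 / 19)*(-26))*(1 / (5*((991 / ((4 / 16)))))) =-22841/13368590 = 0.00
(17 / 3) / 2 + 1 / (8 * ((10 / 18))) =367/120 = 3.06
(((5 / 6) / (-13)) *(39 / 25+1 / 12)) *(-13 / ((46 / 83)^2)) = 3396277/761760 = 4.46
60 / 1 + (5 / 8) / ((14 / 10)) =3385/56 = 60.45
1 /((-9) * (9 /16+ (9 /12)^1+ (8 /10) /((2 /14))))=-80/4977 = -0.02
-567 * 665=-377055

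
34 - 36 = -2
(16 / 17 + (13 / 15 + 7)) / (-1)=-2246/255 = -8.81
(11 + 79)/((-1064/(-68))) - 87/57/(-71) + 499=4766575/9443 = 504.77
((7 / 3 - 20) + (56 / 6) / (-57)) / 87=-3049/14877 = -0.20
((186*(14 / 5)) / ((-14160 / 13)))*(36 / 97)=-25389/143075 = -0.18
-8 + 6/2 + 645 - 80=560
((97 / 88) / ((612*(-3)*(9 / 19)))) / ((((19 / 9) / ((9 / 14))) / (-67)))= 6499/251328 = 0.03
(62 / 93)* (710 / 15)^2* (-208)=-8388224/27 = -310674.96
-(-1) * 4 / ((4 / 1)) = 1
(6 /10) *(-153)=-459/5 = -91.80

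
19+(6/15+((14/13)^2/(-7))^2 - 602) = -83194273/142805 = -582.57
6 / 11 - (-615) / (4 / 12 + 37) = 20967/1232 = 17.02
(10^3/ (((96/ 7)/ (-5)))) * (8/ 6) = -4375/9 = -486.11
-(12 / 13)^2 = -144/169 = -0.85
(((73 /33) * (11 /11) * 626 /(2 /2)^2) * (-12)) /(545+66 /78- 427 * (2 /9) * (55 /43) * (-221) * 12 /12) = -0.61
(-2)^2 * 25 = 100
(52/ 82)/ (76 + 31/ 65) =1690/203811 = 0.01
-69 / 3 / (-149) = 23/149 = 0.15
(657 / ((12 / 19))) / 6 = 1387/8 = 173.38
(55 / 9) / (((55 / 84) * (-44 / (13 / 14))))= -13/66 = -0.20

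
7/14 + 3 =7/2 = 3.50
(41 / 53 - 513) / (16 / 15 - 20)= 101805/3763 = 27.05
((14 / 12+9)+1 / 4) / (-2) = -125/24 = -5.21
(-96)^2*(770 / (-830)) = -709632/83 = -8549.78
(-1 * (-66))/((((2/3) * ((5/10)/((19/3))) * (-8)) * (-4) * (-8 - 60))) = -627/1088 = -0.58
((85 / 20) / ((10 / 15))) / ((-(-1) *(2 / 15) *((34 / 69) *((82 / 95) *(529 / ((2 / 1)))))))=12825/30176 = 0.43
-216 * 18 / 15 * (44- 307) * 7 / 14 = 170424/5 = 34084.80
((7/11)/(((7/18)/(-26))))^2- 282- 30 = 181272/121 = 1498.12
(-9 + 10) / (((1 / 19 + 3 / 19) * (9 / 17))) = 323/36 = 8.97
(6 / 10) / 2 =3/10 = 0.30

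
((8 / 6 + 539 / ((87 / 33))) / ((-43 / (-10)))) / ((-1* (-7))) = 179030/26187 = 6.84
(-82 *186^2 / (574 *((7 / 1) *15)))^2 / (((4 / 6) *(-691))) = -199480536/41477275 = -4.81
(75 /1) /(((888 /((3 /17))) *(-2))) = -75/10064 = -0.01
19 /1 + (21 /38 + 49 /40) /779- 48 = -17167809/592040 = -29.00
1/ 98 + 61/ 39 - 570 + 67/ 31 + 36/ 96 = -268190833/473928 = -565.89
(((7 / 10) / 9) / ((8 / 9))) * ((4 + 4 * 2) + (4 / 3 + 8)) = 28/15 = 1.87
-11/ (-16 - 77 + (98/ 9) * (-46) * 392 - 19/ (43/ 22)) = 4257/76026601 = 0.00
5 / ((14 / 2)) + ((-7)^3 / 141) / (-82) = 60211/80934 = 0.74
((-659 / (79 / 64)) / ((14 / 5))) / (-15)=21088/1659 = 12.71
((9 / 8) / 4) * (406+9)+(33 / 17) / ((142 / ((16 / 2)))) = 4512369/38624 = 116.83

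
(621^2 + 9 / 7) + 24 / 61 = 164669424/427 = 385642.68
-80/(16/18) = -90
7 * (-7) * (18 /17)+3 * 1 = -831/17 = -48.88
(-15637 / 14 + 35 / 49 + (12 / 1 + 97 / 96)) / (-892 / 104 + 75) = -9637589/580272 = -16.61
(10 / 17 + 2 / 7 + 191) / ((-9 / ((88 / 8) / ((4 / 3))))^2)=306977/1904 = 161.23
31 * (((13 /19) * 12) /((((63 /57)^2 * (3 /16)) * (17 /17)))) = 490048/441 = 1111.22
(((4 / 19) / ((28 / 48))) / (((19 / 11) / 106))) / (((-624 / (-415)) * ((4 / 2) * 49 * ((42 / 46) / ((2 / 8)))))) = 5564735/135214716 = 0.04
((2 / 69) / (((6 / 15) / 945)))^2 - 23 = 2468458/529 = 4666.27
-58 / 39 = -1.49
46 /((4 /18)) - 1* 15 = 192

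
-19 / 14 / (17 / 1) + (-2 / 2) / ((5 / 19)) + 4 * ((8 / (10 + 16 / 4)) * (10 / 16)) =-2917/1190 = -2.45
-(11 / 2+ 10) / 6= -31/12 = -2.58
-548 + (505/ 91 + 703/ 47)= -2256088/4277 = -527.49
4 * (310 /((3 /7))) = 8680/3 = 2893.33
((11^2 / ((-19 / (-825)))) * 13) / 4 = 1297725/76 = 17075.33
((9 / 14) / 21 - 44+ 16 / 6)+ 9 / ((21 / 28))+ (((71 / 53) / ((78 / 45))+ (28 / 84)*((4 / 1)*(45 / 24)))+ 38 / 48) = -25.24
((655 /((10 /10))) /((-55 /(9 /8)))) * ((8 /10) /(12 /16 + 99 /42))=-5502/1595 = -3.45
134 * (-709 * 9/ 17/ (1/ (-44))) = 37622376/17 = 2213080.94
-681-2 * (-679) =677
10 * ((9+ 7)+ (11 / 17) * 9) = 3710/17 = 218.24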